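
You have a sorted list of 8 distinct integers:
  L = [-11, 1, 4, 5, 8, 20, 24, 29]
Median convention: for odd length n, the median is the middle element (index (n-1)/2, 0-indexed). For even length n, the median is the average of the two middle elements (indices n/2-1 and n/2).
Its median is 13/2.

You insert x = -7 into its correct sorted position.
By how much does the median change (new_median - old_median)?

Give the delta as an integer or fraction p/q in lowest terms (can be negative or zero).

Answer: -3/2

Derivation:
Old median = 13/2
After inserting x = -7: new sorted = [-11, -7, 1, 4, 5, 8, 20, 24, 29]
New median = 5
Delta = 5 - 13/2 = -3/2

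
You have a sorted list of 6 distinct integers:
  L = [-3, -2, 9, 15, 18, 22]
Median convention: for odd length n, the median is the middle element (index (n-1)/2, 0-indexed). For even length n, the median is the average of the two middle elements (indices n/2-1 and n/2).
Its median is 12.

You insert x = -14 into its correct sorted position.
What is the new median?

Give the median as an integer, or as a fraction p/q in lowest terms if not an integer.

Answer: 9

Derivation:
Old list (sorted, length 6): [-3, -2, 9, 15, 18, 22]
Old median = 12
Insert x = -14
Old length even (6). Middle pair: indices 2,3 = 9,15.
New length odd (7). New median = single middle element.
x = -14: 0 elements are < x, 6 elements are > x.
New sorted list: [-14, -3, -2, 9, 15, 18, 22]
New median = 9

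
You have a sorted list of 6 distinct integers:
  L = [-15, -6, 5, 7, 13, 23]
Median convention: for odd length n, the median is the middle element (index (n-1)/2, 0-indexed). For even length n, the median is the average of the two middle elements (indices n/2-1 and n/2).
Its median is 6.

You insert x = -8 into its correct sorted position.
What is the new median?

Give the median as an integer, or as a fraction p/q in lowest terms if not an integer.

Answer: 5

Derivation:
Old list (sorted, length 6): [-15, -6, 5, 7, 13, 23]
Old median = 6
Insert x = -8
Old length even (6). Middle pair: indices 2,3 = 5,7.
New length odd (7). New median = single middle element.
x = -8: 1 elements are < x, 5 elements are > x.
New sorted list: [-15, -8, -6, 5, 7, 13, 23]
New median = 5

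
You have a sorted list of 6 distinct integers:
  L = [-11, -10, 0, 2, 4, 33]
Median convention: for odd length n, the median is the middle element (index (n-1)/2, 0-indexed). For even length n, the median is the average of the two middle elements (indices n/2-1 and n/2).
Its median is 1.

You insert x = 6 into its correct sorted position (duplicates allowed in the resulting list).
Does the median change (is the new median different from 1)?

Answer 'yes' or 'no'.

Answer: yes

Derivation:
Old median = 1
Insert x = 6
New median = 2
Changed? yes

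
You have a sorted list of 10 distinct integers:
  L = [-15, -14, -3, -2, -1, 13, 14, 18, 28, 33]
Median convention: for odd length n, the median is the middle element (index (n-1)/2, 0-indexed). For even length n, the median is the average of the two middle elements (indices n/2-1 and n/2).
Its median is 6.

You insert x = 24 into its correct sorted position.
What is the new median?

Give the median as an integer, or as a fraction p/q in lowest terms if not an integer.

Old list (sorted, length 10): [-15, -14, -3, -2, -1, 13, 14, 18, 28, 33]
Old median = 6
Insert x = 24
Old length even (10). Middle pair: indices 4,5 = -1,13.
New length odd (11). New median = single middle element.
x = 24: 8 elements are < x, 2 elements are > x.
New sorted list: [-15, -14, -3, -2, -1, 13, 14, 18, 24, 28, 33]
New median = 13

Answer: 13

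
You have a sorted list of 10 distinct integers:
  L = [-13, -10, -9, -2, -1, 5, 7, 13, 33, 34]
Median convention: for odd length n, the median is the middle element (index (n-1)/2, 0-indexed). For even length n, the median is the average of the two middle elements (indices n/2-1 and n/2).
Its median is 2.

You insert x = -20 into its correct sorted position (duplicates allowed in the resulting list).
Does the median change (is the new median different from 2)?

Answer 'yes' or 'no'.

Old median = 2
Insert x = -20
New median = -1
Changed? yes

Answer: yes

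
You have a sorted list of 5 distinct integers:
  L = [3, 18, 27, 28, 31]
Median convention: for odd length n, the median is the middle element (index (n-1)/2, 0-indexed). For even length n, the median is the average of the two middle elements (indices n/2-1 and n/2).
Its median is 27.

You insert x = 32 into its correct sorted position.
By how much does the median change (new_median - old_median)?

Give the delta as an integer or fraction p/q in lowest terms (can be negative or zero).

Old median = 27
After inserting x = 32: new sorted = [3, 18, 27, 28, 31, 32]
New median = 55/2
Delta = 55/2 - 27 = 1/2

Answer: 1/2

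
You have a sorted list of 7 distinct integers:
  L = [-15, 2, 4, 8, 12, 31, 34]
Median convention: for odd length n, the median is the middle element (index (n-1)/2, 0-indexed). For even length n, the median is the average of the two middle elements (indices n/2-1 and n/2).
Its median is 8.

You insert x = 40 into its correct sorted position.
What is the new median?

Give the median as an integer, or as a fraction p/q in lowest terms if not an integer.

Answer: 10

Derivation:
Old list (sorted, length 7): [-15, 2, 4, 8, 12, 31, 34]
Old median = 8
Insert x = 40
Old length odd (7). Middle was index 3 = 8.
New length even (8). New median = avg of two middle elements.
x = 40: 7 elements are < x, 0 elements are > x.
New sorted list: [-15, 2, 4, 8, 12, 31, 34, 40]
New median = 10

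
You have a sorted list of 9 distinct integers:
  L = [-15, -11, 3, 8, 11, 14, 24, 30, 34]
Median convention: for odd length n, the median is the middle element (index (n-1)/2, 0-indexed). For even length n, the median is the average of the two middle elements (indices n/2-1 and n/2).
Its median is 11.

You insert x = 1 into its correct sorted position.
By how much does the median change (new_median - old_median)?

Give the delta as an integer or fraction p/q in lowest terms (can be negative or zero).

Old median = 11
After inserting x = 1: new sorted = [-15, -11, 1, 3, 8, 11, 14, 24, 30, 34]
New median = 19/2
Delta = 19/2 - 11 = -3/2

Answer: -3/2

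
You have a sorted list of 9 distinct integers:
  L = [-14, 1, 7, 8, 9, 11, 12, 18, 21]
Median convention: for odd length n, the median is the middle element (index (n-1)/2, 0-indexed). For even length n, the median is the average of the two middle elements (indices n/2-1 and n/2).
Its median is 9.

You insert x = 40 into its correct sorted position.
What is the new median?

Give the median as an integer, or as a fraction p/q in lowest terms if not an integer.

Old list (sorted, length 9): [-14, 1, 7, 8, 9, 11, 12, 18, 21]
Old median = 9
Insert x = 40
Old length odd (9). Middle was index 4 = 9.
New length even (10). New median = avg of two middle elements.
x = 40: 9 elements are < x, 0 elements are > x.
New sorted list: [-14, 1, 7, 8, 9, 11, 12, 18, 21, 40]
New median = 10

Answer: 10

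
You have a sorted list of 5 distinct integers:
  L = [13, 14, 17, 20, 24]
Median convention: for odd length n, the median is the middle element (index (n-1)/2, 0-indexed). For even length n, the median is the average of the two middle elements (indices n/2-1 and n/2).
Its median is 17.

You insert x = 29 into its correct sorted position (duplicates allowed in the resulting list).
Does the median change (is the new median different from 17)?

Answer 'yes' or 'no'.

Old median = 17
Insert x = 29
New median = 37/2
Changed? yes

Answer: yes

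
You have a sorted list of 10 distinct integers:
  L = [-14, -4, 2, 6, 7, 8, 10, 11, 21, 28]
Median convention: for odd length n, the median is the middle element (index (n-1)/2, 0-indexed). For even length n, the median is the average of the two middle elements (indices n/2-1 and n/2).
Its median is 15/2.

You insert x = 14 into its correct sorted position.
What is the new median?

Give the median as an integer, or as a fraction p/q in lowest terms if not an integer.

Old list (sorted, length 10): [-14, -4, 2, 6, 7, 8, 10, 11, 21, 28]
Old median = 15/2
Insert x = 14
Old length even (10). Middle pair: indices 4,5 = 7,8.
New length odd (11). New median = single middle element.
x = 14: 8 elements are < x, 2 elements are > x.
New sorted list: [-14, -4, 2, 6, 7, 8, 10, 11, 14, 21, 28]
New median = 8

Answer: 8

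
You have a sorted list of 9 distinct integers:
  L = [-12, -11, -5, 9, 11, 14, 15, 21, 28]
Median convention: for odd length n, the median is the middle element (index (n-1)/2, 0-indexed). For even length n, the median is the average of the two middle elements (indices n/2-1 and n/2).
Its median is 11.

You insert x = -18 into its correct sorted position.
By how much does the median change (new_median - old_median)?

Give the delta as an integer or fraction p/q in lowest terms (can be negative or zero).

Old median = 11
After inserting x = -18: new sorted = [-18, -12, -11, -5, 9, 11, 14, 15, 21, 28]
New median = 10
Delta = 10 - 11 = -1

Answer: -1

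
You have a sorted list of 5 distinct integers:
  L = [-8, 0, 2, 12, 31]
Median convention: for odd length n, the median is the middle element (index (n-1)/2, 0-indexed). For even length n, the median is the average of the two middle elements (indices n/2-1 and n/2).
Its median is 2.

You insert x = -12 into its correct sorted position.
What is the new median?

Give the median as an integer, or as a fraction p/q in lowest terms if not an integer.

Old list (sorted, length 5): [-8, 0, 2, 12, 31]
Old median = 2
Insert x = -12
Old length odd (5). Middle was index 2 = 2.
New length even (6). New median = avg of two middle elements.
x = -12: 0 elements are < x, 5 elements are > x.
New sorted list: [-12, -8, 0, 2, 12, 31]
New median = 1

Answer: 1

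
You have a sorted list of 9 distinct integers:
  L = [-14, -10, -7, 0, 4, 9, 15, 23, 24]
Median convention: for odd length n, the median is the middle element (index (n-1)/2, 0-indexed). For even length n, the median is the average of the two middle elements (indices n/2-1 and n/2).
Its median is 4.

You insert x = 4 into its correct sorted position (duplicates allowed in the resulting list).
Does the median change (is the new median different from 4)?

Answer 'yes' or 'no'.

Answer: no

Derivation:
Old median = 4
Insert x = 4
New median = 4
Changed? no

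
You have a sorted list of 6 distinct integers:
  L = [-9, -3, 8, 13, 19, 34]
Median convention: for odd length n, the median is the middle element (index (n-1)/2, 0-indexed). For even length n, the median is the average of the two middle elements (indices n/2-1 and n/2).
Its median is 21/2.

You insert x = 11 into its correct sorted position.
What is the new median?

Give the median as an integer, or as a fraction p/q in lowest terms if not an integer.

Old list (sorted, length 6): [-9, -3, 8, 13, 19, 34]
Old median = 21/2
Insert x = 11
Old length even (6). Middle pair: indices 2,3 = 8,13.
New length odd (7). New median = single middle element.
x = 11: 3 elements are < x, 3 elements are > x.
New sorted list: [-9, -3, 8, 11, 13, 19, 34]
New median = 11

Answer: 11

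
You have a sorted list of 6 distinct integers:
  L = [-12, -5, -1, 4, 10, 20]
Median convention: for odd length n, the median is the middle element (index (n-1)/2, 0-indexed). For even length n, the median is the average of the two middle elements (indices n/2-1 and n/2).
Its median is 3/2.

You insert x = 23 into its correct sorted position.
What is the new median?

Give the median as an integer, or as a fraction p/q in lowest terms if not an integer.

Answer: 4

Derivation:
Old list (sorted, length 6): [-12, -5, -1, 4, 10, 20]
Old median = 3/2
Insert x = 23
Old length even (6). Middle pair: indices 2,3 = -1,4.
New length odd (7). New median = single middle element.
x = 23: 6 elements are < x, 0 elements are > x.
New sorted list: [-12, -5, -1, 4, 10, 20, 23]
New median = 4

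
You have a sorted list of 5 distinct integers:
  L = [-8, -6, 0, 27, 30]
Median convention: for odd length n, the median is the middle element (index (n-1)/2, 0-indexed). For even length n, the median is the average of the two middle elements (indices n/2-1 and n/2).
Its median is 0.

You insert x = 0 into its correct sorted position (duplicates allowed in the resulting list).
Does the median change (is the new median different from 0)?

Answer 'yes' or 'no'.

Old median = 0
Insert x = 0
New median = 0
Changed? no

Answer: no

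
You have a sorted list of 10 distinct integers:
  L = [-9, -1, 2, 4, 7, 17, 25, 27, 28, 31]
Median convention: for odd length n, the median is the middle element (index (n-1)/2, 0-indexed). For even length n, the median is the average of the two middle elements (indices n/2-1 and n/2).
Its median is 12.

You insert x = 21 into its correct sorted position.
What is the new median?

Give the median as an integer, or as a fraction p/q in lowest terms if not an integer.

Answer: 17

Derivation:
Old list (sorted, length 10): [-9, -1, 2, 4, 7, 17, 25, 27, 28, 31]
Old median = 12
Insert x = 21
Old length even (10). Middle pair: indices 4,5 = 7,17.
New length odd (11). New median = single middle element.
x = 21: 6 elements are < x, 4 elements are > x.
New sorted list: [-9, -1, 2, 4, 7, 17, 21, 25, 27, 28, 31]
New median = 17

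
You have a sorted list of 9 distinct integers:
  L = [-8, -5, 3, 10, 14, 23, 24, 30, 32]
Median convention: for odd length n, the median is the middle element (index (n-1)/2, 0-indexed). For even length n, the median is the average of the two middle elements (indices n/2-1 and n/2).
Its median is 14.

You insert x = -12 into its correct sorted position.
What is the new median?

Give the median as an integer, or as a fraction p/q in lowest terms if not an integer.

Answer: 12

Derivation:
Old list (sorted, length 9): [-8, -5, 3, 10, 14, 23, 24, 30, 32]
Old median = 14
Insert x = -12
Old length odd (9). Middle was index 4 = 14.
New length even (10). New median = avg of two middle elements.
x = -12: 0 elements are < x, 9 elements are > x.
New sorted list: [-12, -8, -5, 3, 10, 14, 23, 24, 30, 32]
New median = 12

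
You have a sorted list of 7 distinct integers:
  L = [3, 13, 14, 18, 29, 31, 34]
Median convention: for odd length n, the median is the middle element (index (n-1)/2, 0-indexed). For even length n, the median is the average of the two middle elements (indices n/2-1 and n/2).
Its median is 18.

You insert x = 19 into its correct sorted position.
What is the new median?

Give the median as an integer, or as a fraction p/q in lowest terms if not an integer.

Answer: 37/2

Derivation:
Old list (sorted, length 7): [3, 13, 14, 18, 29, 31, 34]
Old median = 18
Insert x = 19
Old length odd (7). Middle was index 3 = 18.
New length even (8). New median = avg of two middle elements.
x = 19: 4 elements are < x, 3 elements are > x.
New sorted list: [3, 13, 14, 18, 19, 29, 31, 34]
New median = 37/2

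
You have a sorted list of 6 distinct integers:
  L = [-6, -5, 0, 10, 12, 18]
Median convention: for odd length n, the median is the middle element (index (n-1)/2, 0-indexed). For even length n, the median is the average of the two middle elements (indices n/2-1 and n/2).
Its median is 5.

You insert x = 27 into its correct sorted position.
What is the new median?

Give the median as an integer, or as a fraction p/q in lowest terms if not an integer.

Old list (sorted, length 6): [-6, -5, 0, 10, 12, 18]
Old median = 5
Insert x = 27
Old length even (6). Middle pair: indices 2,3 = 0,10.
New length odd (7). New median = single middle element.
x = 27: 6 elements are < x, 0 elements are > x.
New sorted list: [-6, -5, 0, 10, 12, 18, 27]
New median = 10

Answer: 10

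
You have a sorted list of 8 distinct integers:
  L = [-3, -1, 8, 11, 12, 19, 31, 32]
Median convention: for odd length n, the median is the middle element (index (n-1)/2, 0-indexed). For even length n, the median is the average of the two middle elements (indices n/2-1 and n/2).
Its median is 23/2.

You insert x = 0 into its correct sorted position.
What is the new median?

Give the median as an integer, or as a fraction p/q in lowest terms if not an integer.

Answer: 11

Derivation:
Old list (sorted, length 8): [-3, -1, 8, 11, 12, 19, 31, 32]
Old median = 23/2
Insert x = 0
Old length even (8). Middle pair: indices 3,4 = 11,12.
New length odd (9). New median = single middle element.
x = 0: 2 elements are < x, 6 elements are > x.
New sorted list: [-3, -1, 0, 8, 11, 12, 19, 31, 32]
New median = 11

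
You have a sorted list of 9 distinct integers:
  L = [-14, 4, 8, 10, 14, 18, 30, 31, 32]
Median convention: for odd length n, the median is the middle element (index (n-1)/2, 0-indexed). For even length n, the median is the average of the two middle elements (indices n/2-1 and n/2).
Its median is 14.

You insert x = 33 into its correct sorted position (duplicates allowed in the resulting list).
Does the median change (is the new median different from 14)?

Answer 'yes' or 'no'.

Answer: yes

Derivation:
Old median = 14
Insert x = 33
New median = 16
Changed? yes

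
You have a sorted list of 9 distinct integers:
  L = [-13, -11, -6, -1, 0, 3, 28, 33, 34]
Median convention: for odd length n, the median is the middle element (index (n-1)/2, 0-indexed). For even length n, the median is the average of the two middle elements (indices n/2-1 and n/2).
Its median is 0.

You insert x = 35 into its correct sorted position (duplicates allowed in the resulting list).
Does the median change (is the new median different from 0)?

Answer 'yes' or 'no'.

Answer: yes

Derivation:
Old median = 0
Insert x = 35
New median = 3/2
Changed? yes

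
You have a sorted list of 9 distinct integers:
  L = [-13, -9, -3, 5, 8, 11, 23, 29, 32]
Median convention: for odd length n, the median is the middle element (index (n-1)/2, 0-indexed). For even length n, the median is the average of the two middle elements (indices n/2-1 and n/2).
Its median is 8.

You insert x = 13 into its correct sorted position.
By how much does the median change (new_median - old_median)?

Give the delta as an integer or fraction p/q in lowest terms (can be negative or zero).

Old median = 8
After inserting x = 13: new sorted = [-13, -9, -3, 5, 8, 11, 13, 23, 29, 32]
New median = 19/2
Delta = 19/2 - 8 = 3/2

Answer: 3/2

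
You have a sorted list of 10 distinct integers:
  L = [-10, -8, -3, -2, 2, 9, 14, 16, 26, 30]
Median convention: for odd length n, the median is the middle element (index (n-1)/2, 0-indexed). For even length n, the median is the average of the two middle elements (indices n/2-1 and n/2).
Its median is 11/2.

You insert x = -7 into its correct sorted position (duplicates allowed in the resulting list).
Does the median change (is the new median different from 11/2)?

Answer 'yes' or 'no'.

Old median = 11/2
Insert x = -7
New median = 2
Changed? yes

Answer: yes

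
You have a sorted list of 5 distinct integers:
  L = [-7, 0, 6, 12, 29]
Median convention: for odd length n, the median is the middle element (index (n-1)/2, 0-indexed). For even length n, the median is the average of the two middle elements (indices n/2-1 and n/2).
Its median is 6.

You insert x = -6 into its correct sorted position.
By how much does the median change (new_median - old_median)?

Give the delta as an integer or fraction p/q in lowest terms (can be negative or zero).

Answer: -3

Derivation:
Old median = 6
After inserting x = -6: new sorted = [-7, -6, 0, 6, 12, 29]
New median = 3
Delta = 3 - 6 = -3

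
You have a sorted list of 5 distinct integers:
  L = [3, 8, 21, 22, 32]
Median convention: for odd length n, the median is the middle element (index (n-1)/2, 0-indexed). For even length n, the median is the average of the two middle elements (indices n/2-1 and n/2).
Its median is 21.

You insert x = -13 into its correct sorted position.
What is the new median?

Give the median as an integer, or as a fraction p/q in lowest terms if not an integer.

Old list (sorted, length 5): [3, 8, 21, 22, 32]
Old median = 21
Insert x = -13
Old length odd (5). Middle was index 2 = 21.
New length even (6). New median = avg of two middle elements.
x = -13: 0 elements are < x, 5 elements are > x.
New sorted list: [-13, 3, 8, 21, 22, 32]
New median = 29/2

Answer: 29/2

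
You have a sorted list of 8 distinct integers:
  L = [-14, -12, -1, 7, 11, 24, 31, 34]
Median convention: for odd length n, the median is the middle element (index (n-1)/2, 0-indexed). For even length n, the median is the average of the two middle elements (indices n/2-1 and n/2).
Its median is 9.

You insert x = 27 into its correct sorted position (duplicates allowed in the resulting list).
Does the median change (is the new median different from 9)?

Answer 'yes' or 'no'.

Old median = 9
Insert x = 27
New median = 11
Changed? yes

Answer: yes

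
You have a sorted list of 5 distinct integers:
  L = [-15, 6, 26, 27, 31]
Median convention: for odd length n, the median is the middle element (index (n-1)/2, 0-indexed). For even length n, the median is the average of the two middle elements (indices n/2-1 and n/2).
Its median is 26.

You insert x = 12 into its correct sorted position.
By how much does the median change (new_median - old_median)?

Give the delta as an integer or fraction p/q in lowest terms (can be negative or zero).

Old median = 26
After inserting x = 12: new sorted = [-15, 6, 12, 26, 27, 31]
New median = 19
Delta = 19 - 26 = -7

Answer: -7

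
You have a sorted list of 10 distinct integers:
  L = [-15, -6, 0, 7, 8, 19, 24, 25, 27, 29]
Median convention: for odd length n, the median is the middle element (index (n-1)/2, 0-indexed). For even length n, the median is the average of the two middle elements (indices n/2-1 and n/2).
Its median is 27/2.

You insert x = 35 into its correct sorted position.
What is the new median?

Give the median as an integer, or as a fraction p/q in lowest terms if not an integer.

Answer: 19

Derivation:
Old list (sorted, length 10): [-15, -6, 0, 7, 8, 19, 24, 25, 27, 29]
Old median = 27/2
Insert x = 35
Old length even (10). Middle pair: indices 4,5 = 8,19.
New length odd (11). New median = single middle element.
x = 35: 10 elements are < x, 0 elements are > x.
New sorted list: [-15, -6, 0, 7, 8, 19, 24, 25, 27, 29, 35]
New median = 19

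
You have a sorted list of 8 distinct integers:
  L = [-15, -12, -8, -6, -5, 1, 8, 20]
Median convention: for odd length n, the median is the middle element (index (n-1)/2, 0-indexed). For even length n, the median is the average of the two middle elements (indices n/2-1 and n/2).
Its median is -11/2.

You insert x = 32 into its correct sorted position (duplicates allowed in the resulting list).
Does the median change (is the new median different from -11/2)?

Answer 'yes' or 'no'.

Answer: yes

Derivation:
Old median = -11/2
Insert x = 32
New median = -5
Changed? yes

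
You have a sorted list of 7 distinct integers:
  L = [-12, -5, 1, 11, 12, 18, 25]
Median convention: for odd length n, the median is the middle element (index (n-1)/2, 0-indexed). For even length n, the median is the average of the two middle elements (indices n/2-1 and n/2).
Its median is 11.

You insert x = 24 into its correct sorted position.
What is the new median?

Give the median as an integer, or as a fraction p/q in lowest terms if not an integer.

Answer: 23/2

Derivation:
Old list (sorted, length 7): [-12, -5, 1, 11, 12, 18, 25]
Old median = 11
Insert x = 24
Old length odd (7). Middle was index 3 = 11.
New length even (8). New median = avg of two middle elements.
x = 24: 6 elements are < x, 1 elements are > x.
New sorted list: [-12, -5, 1, 11, 12, 18, 24, 25]
New median = 23/2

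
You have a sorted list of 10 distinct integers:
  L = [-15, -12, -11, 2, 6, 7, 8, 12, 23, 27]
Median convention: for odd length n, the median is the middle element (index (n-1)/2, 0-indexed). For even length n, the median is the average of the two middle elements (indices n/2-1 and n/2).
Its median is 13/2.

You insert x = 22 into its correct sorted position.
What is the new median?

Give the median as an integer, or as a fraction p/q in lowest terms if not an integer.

Old list (sorted, length 10): [-15, -12, -11, 2, 6, 7, 8, 12, 23, 27]
Old median = 13/2
Insert x = 22
Old length even (10). Middle pair: indices 4,5 = 6,7.
New length odd (11). New median = single middle element.
x = 22: 8 elements are < x, 2 elements are > x.
New sorted list: [-15, -12, -11, 2, 6, 7, 8, 12, 22, 23, 27]
New median = 7

Answer: 7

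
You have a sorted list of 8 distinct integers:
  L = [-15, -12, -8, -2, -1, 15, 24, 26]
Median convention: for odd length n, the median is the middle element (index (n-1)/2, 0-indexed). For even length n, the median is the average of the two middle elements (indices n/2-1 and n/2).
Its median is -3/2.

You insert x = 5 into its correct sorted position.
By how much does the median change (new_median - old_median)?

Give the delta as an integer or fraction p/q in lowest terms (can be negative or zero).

Answer: 1/2

Derivation:
Old median = -3/2
After inserting x = 5: new sorted = [-15, -12, -8, -2, -1, 5, 15, 24, 26]
New median = -1
Delta = -1 - -3/2 = 1/2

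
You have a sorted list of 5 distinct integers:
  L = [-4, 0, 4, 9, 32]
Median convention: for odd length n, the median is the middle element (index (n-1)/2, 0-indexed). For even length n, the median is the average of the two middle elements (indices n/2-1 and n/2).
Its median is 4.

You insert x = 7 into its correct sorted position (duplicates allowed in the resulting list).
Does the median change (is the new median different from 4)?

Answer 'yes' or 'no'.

Answer: yes

Derivation:
Old median = 4
Insert x = 7
New median = 11/2
Changed? yes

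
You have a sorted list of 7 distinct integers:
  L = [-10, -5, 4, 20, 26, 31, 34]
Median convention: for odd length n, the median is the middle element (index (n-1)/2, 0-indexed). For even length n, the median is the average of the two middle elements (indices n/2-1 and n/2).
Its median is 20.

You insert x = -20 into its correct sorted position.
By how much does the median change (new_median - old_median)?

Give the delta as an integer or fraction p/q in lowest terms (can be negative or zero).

Answer: -8

Derivation:
Old median = 20
After inserting x = -20: new sorted = [-20, -10, -5, 4, 20, 26, 31, 34]
New median = 12
Delta = 12 - 20 = -8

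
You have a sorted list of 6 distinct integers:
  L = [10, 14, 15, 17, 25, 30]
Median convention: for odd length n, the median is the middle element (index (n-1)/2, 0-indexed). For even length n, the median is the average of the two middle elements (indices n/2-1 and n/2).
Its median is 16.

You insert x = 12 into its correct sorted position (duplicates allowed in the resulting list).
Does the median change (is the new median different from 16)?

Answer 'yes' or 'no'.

Old median = 16
Insert x = 12
New median = 15
Changed? yes

Answer: yes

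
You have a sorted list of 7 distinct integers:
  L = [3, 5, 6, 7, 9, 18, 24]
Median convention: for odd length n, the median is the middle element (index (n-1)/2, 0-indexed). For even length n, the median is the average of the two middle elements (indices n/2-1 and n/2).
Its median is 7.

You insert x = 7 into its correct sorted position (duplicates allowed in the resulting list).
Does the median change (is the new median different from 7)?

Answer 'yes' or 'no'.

Old median = 7
Insert x = 7
New median = 7
Changed? no

Answer: no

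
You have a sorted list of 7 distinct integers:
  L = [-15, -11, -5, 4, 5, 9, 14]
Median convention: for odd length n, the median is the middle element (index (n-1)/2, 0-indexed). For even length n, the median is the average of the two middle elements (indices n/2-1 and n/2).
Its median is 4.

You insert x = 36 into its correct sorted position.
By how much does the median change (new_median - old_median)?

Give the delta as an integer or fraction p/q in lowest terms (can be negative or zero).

Old median = 4
After inserting x = 36: new sorted = [-15, -11, -5, 4, 5, 9, 14, 36]
New median = 9/2
Delta = 9/2 - 4 = 1/2

Answer: 1/2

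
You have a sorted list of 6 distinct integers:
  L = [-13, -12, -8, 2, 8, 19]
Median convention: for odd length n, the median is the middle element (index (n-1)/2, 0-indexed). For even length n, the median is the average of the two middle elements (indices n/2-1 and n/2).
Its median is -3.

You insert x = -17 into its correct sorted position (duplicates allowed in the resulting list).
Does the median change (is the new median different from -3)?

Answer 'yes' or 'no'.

Answer: yes

Derivation:
Old median = -3
Insert x = -17
New median = -8
Changed? yes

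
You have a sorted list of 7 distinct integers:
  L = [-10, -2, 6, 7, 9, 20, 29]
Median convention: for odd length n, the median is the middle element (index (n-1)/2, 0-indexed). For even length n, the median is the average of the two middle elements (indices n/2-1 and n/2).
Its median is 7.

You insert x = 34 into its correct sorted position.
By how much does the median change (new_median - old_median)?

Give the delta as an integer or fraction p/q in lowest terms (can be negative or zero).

Answer: 1

Derivation:
Old median = 7
After inserting x = 34: new sorted = [-10, -2, 6, 7, 9, 20, 29, 34]
New median = 8
Delta = 8 - 7 = 1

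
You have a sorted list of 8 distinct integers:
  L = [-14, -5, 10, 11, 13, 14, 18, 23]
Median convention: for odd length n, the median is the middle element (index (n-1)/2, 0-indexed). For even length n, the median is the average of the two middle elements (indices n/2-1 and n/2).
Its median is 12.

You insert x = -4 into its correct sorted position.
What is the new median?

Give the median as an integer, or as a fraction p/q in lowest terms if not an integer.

Old list (sorted, length 8): [-14, -5, 10, 11, 13, 14, 18, 23]
Old median = 12
Insert x = -4
Old length even (8). Middle pair: indices 3,4 = 11,13.
New length odd (9). New median = single middle element.
x = -4: 2 elements are < x, 6 elements are > x.
New sorted list: [-14, -5, -4, 10, 11, 13, 14, 18, 23]
New median = 11

Answer: 11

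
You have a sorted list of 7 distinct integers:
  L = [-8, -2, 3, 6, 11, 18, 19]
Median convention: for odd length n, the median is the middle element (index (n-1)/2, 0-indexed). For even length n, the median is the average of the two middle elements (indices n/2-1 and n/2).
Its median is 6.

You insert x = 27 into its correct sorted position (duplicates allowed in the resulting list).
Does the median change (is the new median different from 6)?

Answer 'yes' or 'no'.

Answer: yes

Derivation:
Old median = 6
Insert x = 27
New median = 17/2
Changed? yes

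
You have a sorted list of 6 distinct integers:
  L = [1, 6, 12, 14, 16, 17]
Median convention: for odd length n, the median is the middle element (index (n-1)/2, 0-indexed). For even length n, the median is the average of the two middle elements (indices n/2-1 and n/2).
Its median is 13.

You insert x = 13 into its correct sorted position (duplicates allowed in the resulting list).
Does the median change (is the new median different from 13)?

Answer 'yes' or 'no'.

Answer: no

Derivation:
Old median = 13
Insert x = 13
New median = 13
Changed? no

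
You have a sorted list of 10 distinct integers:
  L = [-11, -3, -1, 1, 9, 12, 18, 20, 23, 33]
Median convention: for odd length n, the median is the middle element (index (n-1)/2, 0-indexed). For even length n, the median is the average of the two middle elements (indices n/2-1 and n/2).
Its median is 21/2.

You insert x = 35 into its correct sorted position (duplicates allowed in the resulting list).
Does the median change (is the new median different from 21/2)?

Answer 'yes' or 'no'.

Old median = 21/2
Insert x = 35
New median = 12
Changed? yes

Answer: yes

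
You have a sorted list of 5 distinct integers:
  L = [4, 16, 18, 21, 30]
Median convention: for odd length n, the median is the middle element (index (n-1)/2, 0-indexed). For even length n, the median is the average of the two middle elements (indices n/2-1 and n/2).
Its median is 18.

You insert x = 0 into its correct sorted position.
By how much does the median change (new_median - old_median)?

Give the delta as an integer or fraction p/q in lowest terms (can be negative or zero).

Old median = 18
After inserting x = 0: new sorted = [0, 4, 16, 18, 21, 30]
New median = 17
Delta = 17 - 18 = -1

Answer: -1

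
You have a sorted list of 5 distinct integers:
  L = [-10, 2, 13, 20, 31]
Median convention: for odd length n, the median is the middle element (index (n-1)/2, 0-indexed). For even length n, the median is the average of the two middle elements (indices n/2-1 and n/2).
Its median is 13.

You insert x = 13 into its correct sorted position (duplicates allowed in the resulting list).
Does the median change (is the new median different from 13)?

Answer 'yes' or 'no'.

Old median = 13
Insert x = 13
New median = 13
Changed? no

Answer: no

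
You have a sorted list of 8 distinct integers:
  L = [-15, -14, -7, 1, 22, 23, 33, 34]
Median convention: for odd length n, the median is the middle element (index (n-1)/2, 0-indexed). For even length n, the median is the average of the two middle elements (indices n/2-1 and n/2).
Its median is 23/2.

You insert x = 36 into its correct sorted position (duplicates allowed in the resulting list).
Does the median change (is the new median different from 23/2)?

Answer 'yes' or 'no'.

Answer: yes

Derivation:
Old median = 23/2
Insert x = 36
New median = 22
Changed? yes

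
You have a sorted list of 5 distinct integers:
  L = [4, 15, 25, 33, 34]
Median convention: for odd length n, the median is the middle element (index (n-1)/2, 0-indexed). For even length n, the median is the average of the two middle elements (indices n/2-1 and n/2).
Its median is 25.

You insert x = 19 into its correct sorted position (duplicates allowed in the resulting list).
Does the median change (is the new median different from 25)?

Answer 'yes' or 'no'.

Answer: yes

Derivation:
Old median = 25
Insert x = 19
New median = 22
Changed? yes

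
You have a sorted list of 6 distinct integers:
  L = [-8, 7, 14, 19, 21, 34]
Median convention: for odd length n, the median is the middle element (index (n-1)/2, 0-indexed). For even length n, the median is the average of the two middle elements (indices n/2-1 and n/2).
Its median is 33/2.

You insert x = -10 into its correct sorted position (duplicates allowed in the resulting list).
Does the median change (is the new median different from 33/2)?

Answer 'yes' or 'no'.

Old median = 33/2
Insert x = -10
New median = 14
Changed? yes

Answer: yes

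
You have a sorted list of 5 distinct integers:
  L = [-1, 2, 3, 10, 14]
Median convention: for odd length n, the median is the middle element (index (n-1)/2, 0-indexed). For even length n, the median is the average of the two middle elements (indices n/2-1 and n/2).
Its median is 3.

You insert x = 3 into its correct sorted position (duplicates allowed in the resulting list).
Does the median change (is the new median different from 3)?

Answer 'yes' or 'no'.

Answer: no

Derivation:
Old median = 3
Insert x = 3
New median = 3
Changed? no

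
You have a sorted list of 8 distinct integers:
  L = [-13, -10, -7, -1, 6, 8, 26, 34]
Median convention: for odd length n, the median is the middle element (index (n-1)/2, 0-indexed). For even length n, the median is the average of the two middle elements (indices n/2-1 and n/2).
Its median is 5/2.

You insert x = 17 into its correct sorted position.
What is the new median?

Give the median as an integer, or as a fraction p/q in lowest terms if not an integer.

Answer: 6

Derivation:
Old list (sorted, length 8): [-13, -10, -7, -1, 6, 8, 26, 34]
Old median = 5/2
Insert x = 17
Old length even (8). Middle pair: indices 3,4 = -1,6.
New length odd (9). New median = single middle element.
x = 17: 6 elements are < x, 2 elements are > x.
New sorted list: [-13, -10, -7, -1, 6, 8, 17, 26, 34]
New median = 6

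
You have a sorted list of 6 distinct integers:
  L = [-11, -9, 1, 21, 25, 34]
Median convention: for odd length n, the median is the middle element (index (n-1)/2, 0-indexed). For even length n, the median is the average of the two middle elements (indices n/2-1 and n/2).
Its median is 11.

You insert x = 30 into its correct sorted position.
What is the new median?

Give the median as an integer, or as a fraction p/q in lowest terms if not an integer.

Answer: 21

Derivation:
Old list (sorted, length 6): [-11, -9, 1, 21, 25, 34]
Old median = 11
Insert x = 30
Old length even (6). Middle pair: indices 2,3 = 1,21.
New length odd (7). New median = single middle element.
x = 30: 5 elements are < x, 1 elements are > x.
New sorted list: [-11, -9, 1, 21, 25, 30, 34]
New median = 21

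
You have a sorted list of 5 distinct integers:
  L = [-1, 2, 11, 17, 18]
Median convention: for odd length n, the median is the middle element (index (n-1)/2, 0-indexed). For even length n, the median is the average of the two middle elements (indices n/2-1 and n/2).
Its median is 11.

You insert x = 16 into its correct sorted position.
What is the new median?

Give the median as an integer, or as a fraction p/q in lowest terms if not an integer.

Old list (sorted, length 5): [-1, 2, 11, 17, 18]
Old median = 11
Insert x = 16
Old length odd (5). Middle was index 2 = 11.
New length even (6). New median = avg of two middle elements.
x = 16: 3 elements are < x, 2 elements are > x.
New sorted list: [-1, 2, 11, 16, 17, 18]
New median = 27/2

Answer: 27/2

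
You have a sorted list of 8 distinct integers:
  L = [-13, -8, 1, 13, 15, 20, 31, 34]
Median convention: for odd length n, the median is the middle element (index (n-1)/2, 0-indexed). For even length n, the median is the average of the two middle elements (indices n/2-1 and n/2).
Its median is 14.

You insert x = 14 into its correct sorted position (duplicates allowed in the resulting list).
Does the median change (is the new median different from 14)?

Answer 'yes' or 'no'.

Old median = 14
Insert x = 14
New median = 14
Changed? no

Answer: no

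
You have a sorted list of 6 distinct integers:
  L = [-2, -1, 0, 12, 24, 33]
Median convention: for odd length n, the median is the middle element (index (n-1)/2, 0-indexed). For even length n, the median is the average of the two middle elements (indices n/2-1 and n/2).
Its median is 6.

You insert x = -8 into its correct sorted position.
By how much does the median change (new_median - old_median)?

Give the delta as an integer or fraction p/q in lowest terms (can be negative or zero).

Old median = 6
After inserting x = -8: new sorted = [-8, -2, -1, 0, 12, 24, 33]
New median = 0
Delta = 0 - 6 = -6

Answer: -6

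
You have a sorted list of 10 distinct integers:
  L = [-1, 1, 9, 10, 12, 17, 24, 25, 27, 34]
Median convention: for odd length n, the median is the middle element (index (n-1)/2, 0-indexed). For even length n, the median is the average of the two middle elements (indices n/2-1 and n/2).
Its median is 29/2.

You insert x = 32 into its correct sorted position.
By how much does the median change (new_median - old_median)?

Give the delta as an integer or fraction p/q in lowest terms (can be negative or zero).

Old median = 29/2
After inserting x = 32: new sorted = [-1, 1, 9, 10, 12, 17, 24, 25, 27, 32, 34]
New median = 17
Delta = 17 - 29/2 = 5/2

Answer: 5/2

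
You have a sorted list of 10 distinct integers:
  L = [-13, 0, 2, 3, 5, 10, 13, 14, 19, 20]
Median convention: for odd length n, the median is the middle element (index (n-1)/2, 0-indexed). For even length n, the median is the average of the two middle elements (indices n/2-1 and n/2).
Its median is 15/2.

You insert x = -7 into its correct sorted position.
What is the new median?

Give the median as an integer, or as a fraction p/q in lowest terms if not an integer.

Old list (sorted, length 10): [-13, 0, 2, 3, 5, 10, 13, 14, 19, 20]
Old median = 15/2
Insert x = -7
Old length even (10). Middle pair: indices 4,5 = 5,10.
New length odd (11). New median = single middle element.
x = -7: 1 elements are < x, 9 elements are > x.
New sorted list: [-13, -7, 0, 2, 3, 5, 10, 13, 14, 19, 20]
New median = 5

Answer: 5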